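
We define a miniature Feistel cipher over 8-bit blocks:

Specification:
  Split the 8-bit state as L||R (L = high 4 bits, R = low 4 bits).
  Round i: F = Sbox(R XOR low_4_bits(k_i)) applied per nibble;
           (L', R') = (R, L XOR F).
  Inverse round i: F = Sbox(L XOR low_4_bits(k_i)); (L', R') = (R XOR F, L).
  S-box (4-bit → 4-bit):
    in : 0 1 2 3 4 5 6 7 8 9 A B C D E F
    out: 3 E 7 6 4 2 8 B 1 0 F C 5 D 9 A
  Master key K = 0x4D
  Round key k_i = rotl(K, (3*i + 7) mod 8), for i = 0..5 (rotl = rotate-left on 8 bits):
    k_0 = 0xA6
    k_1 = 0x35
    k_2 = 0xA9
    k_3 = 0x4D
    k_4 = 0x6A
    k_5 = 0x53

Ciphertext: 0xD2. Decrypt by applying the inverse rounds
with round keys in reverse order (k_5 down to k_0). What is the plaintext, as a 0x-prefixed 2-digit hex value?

0x3D

s_0 = ciphertext = 0xD2
s_1 = InvRound(s_0, k_5) = 0xBD
s_2 = InvRound(s_1, k_4) = 0x3B
s_3 = InvRound(s_2, k_3) = 0x23
s_4 = InvRound(s_3, k_2) = 0xF2
s_5 = InvRound(s_4, k_1) = 0xDF
s_6 = InvRound(s_5, k_0) = 0x3D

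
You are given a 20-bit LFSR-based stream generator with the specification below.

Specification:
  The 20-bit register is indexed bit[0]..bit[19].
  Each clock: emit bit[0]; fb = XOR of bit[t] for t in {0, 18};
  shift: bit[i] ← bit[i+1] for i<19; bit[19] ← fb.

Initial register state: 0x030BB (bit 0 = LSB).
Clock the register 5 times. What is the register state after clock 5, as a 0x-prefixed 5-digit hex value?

0x38185

reg_0 = 0x030BB
clock 1: out=1, reg = 0x8185D
clock 2: out=1, reg = 0xC0C2E
clock 3: out=0, reg = 0xE0617
clock 4: out=1, reg = 0x7030B
clock 5: out=1, reg = 0x38185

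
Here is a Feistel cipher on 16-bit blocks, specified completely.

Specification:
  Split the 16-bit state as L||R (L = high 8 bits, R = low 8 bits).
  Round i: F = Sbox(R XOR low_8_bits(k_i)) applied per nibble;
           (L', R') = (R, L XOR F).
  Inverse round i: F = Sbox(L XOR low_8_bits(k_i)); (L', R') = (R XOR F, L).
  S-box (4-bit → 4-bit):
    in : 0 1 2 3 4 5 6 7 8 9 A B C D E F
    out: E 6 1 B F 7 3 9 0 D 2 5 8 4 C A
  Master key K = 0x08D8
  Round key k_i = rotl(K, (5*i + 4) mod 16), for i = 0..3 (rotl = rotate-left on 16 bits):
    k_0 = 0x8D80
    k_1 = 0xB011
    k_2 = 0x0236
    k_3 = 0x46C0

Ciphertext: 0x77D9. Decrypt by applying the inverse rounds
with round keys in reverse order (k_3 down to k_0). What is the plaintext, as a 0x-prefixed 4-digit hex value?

0x7D37

s_0 = ciphertext = 0x77D9
s_1 = InvRound(s_0, k_3) = 0x8077
s_2 = InvRound(s_1, k_2) = 0x2480
s_3 = InvRound(s_2, k_1) = 0x3724
s_4 = InvRound(s_3, k_0) = 0x7D37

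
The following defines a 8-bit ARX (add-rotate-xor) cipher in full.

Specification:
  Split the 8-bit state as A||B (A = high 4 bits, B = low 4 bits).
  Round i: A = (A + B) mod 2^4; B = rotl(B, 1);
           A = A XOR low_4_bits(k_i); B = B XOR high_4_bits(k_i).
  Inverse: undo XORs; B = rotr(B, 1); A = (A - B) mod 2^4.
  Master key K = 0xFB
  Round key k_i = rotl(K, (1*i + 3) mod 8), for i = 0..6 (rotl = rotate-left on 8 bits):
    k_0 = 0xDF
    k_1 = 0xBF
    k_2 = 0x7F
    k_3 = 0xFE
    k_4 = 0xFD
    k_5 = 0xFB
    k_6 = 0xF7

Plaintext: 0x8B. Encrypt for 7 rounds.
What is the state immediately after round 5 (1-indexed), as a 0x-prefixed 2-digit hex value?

0xBA

s_0 = plaintext = 0x8B
s_1 = Round(s_0, k_0) = 0xCA
s_2 = Round(s_1, k_1) = 0x9E
s_3 = Round(s_2, k_2) = 0x8A
s_4 = Round(s_3, k_3) = 0xCA
s_5 = Round(s_4, k_4) = 0xBA
s_6 = Round(s_5, k_5) = 0xEA
s_7 = Round(s_6, k_6) = 0xFA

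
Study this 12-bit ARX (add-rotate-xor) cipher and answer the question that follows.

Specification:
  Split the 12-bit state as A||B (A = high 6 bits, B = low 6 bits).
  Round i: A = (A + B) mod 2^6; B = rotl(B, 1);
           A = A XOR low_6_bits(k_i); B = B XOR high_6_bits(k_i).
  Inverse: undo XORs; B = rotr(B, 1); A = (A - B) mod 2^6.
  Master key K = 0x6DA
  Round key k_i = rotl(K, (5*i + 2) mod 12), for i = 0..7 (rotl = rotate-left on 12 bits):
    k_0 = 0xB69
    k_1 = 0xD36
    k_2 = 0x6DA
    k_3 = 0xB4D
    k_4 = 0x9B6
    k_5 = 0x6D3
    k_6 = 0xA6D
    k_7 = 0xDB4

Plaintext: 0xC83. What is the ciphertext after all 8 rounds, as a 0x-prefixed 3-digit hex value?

s_0 = plaintext = 0xC83
s_1 = Round(s_0, k_0) = 0x72B
s_2 = Round(s_1, k_1) = 0xC63
s_3 = Round(s_2, k_2) = 0x39C
s_4 = Round(s_3, k_3) = 0x9D5
s_5 = Round(s_4, k_4) = 0x28C
s_6 = Round(s_5, k_5) = 0x143
s_7 = Round(s_6, k_6) = 0x96F
s_8 = Round(s_7, k_7) = 0x829

0x829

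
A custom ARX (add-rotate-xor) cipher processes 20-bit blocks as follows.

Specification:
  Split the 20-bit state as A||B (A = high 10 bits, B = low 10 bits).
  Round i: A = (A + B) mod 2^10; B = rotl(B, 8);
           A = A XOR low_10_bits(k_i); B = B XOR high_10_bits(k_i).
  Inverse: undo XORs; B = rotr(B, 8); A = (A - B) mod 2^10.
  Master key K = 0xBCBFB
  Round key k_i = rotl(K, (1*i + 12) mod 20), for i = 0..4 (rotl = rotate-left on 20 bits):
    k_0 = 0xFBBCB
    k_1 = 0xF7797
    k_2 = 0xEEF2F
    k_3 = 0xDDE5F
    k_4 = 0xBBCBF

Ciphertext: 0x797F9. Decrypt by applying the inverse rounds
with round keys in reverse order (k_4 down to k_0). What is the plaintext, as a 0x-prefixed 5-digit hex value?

0xC5254

s_0 = ciphertext = 0x797F9
s_1 = InvRound(s_0, k_4) = 0x40459
s_2 = InvRound(s_1, k_3) = 0xA8CBB
s_3 = InvRound(s_2, k_2) = 0x62403
s_4 = InvRound(s_3, k_1) = 0xA8F7B
s_5 = InvRound(s_4, k_0) = 0xC5254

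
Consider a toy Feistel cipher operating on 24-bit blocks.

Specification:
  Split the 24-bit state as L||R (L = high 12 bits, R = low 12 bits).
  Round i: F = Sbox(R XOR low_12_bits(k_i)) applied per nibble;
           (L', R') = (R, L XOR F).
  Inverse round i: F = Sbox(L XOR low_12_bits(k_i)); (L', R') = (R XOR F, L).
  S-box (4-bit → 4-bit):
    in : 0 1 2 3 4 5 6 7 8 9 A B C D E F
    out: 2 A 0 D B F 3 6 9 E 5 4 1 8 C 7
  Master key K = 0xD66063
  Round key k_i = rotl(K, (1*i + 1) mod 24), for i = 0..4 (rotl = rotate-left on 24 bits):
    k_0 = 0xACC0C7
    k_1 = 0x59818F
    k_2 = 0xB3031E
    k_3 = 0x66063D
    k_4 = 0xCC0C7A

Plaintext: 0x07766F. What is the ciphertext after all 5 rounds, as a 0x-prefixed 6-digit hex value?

0x393BE4

s_0 = plaintext = 0x07766F
s_1 = Round(s_0, k_0) = 0x66F32E
s_2 = Round(s_1, k_1) = 0x32E635
s_3 = Round(s_2, k_2) = 0x635C2A
s_4 = Round(s_3, k_3) = 0xC2A393
s_5 = Round(s_4, k_4) = 0x393BE4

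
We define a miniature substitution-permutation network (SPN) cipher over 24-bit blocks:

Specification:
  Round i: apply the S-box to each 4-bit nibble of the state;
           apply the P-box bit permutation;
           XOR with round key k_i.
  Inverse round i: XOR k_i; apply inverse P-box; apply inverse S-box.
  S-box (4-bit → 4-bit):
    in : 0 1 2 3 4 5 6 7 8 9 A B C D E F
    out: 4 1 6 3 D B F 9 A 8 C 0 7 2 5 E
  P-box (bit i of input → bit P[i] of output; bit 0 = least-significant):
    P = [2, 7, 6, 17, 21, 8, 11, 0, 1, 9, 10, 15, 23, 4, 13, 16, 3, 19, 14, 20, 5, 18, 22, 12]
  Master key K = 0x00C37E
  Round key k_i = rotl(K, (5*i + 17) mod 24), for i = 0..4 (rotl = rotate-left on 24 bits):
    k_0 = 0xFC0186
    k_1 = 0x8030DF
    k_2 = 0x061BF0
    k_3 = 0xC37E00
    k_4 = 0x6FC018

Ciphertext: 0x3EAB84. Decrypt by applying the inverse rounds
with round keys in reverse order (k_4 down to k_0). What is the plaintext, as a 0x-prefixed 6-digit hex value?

0x9438BB

s_0 = ciphertext = 0x3EAB84
s_1 = InvRound(s_0, k_4) = 0x04FD23
s_2 = InvRound(s_1, k_3) = 0xCB7589
s_3 = InvRound(s_2, k_2) = 0xCC62A0
s_4 = InvRound(s_3, k_1) = 0x6CD39E
s_5 = InvRound(s_4, k_0) = 0x9438BB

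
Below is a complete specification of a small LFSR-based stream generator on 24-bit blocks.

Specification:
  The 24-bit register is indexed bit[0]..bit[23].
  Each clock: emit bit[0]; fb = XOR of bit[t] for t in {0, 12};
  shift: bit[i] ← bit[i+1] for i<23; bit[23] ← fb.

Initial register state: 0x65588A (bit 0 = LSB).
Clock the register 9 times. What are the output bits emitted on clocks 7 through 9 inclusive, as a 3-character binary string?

reg_0 = 0x65588A
clock 1: out=0, reg = 0xB2AC45
clock 2: out=1, reg = 0xD95622
clock 3: out=0, reg = 0xECAB11
clock 4: out=1, reg = 0xF65588
clock 5: out=0, reg = 0xFB2AC4
clock 6: out=0, reg = 0x7D9562
clock 7: out=0, reg = 0xBECAB1
clock 8: out=1, reg = 0xDF6558
clock 9: out=0, reg = 0x6FB2AC

010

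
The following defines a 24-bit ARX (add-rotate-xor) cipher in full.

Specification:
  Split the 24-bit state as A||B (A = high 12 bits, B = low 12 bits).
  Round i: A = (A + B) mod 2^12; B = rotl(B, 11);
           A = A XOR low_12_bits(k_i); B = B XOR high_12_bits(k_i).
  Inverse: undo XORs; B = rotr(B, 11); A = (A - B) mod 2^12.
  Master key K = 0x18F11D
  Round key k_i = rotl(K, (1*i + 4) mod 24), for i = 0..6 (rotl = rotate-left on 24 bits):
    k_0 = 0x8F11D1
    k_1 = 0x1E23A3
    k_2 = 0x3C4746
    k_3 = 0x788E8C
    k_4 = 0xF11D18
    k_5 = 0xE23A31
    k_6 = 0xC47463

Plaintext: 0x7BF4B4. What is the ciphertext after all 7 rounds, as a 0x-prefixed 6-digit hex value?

s_0 = plaintext = 0x7BF4B4
s_1 = Round(s_0, k_0) = 0xDA2AAB
s_2 = Round(s_1, k_1) = 0xBEECB7
s_3 = Round(s_2, k_2) = 0xFE3D9F
s_4 = Round(s_3, k_3) = 0x30E947
s_5 = Round(s_4, k_4) = 0x14D3B2
s_6 = Round(s_5, k_5) = 0xECEFFA
s_7 = Round(s_6, k_6) = 0xAABBBA

0xAABBBA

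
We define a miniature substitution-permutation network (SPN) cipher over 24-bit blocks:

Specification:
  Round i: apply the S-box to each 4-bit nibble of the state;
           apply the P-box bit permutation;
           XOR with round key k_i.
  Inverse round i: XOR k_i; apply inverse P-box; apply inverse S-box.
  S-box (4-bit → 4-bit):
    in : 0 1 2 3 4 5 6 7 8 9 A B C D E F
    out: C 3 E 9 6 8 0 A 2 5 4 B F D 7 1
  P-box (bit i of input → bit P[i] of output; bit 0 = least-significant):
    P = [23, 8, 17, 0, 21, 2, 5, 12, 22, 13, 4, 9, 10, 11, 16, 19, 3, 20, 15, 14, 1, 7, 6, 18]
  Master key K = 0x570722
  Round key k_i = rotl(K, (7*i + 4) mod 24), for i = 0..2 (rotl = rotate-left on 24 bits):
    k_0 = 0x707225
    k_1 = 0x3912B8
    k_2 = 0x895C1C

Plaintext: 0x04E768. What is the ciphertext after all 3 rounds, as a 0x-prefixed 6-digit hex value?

s_0 = plaintext = 0x04E768
s_1 = Round(s_0, k_0) = 0x65DD65
s_2 = Round(s_1, k_1) = 0x7054A9
s_3 = Round(s_2, k_2) = 0x07BCAC

0x07BCAC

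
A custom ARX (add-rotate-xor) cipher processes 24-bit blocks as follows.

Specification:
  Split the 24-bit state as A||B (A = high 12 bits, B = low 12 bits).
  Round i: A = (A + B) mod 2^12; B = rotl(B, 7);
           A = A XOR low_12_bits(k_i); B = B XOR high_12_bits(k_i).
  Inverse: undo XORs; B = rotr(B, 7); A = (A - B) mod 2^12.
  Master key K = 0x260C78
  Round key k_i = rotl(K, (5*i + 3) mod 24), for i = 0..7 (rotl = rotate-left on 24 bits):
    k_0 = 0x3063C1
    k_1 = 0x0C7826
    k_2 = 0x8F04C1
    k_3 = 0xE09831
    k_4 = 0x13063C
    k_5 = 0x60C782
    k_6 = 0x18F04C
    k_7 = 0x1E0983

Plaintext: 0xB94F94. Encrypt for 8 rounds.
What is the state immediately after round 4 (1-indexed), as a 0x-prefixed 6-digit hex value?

s_0 = plaintext = 0xB94F94
s_1 = Round(s_0, k_0) = 0x8E997A
s_2 = Round(s_1, k_1) = 0xA45D8C
s_3 = Round(s_2, k_2) = 0x310E9C
s_4 = Round(s_3, k_3) = 0x99D07D
s_5 = Round(s_4, k_4) = 0xC26FB3
s_6 = Round(s_5, k_5) = 0xC5BFF1
s_7 = Round(s_6, k_6) = 0xC00970
s_8 = Round(s_7, k_7) = 0xCF39AB

0x99D07D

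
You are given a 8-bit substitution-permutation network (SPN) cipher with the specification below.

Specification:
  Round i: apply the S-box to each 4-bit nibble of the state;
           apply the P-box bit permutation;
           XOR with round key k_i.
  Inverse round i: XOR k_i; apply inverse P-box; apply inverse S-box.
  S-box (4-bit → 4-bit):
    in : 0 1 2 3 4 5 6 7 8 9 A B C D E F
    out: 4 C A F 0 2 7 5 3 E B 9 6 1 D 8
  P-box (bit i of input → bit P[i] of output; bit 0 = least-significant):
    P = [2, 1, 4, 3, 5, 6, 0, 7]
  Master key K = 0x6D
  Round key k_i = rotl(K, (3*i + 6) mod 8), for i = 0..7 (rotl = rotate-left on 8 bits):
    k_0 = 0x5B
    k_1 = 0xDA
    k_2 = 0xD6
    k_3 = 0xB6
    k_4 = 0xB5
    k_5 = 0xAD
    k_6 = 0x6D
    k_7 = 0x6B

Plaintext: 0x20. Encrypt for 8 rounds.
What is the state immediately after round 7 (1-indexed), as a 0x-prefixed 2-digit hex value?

0xFE

s_0 = plaintext = 0x20
s_1 = Round(s_0, k_0) = 0x8B
s_2 = Round(s_1, k_1) = 0xB6
s_3 = Round(s_2, k_2) = 0x60
s_4 = Round(s_3, k_3) = 0xC7
s_5 = Round(s_4, k_4) = 0xE0
s_6 = Round(s_5, k_5) = 0x1C
s_7 = Round(s_6, k_6) = 0xFE
s_8 = Round(s_7, k_7) = 0xF7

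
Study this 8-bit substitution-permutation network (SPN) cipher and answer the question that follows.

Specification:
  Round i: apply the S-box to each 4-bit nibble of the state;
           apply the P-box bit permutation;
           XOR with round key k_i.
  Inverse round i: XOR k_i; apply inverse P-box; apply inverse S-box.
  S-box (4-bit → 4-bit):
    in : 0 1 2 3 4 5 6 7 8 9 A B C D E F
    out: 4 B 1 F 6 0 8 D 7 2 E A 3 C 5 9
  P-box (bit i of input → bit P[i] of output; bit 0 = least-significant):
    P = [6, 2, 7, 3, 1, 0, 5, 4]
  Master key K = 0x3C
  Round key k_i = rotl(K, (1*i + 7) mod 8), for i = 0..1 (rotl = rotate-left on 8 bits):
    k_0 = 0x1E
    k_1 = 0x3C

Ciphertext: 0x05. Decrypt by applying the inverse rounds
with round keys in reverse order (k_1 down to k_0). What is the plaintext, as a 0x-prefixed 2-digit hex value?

s_0 = ciphertext = 0x05
s_1 = InvRound(s_0, k_1) = 0xA6
s_2 = InvRound(s_1, k_0) = 0xDD

0xDD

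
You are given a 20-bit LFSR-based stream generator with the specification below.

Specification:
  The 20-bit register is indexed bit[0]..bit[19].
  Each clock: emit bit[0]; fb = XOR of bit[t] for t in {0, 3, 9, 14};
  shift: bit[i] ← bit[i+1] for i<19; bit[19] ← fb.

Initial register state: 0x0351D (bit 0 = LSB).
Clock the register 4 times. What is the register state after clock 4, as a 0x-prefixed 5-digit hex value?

0x40351

reg_0 = 0x0351D
clock 1: out=1, reg = 0x01A8E
clock 2: out=0, reg = 0x00D47
clock 3: out=1, reg = 0x806A3
clock 4: out=1, reg = 0x40351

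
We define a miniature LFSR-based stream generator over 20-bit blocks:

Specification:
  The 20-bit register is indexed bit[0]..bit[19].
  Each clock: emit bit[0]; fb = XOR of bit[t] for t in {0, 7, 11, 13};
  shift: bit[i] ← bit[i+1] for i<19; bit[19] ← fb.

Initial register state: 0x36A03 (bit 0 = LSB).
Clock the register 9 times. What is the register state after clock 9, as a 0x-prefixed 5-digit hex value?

0x109B5

reg_0 = 0x36A03
clock 1: out=1, reg = 0x9B501
clock 2: out=1, reg = 0x4DA80
clock 3: out=0, reg = 0x26D40
clock 4: out=0, reg = 0x136A0
clock 5: out=0, reg = 0x09B50
clock 6: out=0, reg = 0x84DA8
clock 7: out=0, reg = 0x426D4
clock 8: out=0, reg = 0x2136A
clock 9: out=0, reg = 0x109B5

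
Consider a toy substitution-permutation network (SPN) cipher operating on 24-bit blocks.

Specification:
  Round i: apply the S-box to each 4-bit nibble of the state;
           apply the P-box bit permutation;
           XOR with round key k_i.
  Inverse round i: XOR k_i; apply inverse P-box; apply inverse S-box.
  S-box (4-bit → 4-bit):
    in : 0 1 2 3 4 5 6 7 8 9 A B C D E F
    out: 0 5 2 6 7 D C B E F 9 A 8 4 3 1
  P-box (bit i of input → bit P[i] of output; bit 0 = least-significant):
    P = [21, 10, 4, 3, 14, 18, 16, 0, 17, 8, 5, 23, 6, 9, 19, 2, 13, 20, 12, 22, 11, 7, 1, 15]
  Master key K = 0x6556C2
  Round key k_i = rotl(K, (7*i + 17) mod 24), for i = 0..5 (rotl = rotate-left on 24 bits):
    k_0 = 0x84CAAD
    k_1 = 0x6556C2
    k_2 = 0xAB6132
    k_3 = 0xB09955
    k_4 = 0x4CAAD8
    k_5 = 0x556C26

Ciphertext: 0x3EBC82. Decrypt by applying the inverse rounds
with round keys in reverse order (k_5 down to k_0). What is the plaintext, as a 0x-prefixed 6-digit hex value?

s_0 = ciphertext = 0x3EBC82
s_1 = InvRound(s_0, k_5) = 0xB6611F
s_2 = InvRound(s_1, k_4) = 0x9B97AF
s_3 = InvRound(s_2, k_3) = 0x4041D9
s_4 = InvRound(s_3, k_2) = 0x3A156A
s_5 = InvRound(s_4, k_1) = 0x2B344C
s_6 = InvRound(s_5, k_0) = 0x71459E

0x71459E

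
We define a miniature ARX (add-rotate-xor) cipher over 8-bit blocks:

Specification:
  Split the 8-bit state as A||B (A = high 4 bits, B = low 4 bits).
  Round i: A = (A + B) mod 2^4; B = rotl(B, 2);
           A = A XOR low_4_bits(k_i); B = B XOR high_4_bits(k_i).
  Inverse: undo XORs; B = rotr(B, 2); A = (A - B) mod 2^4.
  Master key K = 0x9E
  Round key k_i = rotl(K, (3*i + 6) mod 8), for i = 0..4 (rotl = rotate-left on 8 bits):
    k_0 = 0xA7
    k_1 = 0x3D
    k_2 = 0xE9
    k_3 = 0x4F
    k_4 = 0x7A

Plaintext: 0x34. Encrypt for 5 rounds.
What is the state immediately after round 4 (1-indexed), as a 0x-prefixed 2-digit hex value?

s_0 = plaintext = 0x34
s_1 = Round(s_0, k_0) = 0x0B
s_2 = Round(s_1, k_1) = 0x6D
s_3 = Round(s_2, k_2) = 0xA9
s_4 = Round(s_3, k_3) = 0xC2
s_5 = Round(s_4, k_4) = 0x4F

0xC2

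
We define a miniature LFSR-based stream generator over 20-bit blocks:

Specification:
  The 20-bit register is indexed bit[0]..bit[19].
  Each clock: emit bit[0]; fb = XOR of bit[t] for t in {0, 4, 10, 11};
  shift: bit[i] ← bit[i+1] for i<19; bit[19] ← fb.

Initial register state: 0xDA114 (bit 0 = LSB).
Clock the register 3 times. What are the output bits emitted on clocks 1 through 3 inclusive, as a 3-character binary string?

001

reg_0 = 0xDA114
clock 1: out=0, reg = 0xED08A
clock 2: out=0, reg = 0x76845
clock 3: out=1, reg = 0x3B422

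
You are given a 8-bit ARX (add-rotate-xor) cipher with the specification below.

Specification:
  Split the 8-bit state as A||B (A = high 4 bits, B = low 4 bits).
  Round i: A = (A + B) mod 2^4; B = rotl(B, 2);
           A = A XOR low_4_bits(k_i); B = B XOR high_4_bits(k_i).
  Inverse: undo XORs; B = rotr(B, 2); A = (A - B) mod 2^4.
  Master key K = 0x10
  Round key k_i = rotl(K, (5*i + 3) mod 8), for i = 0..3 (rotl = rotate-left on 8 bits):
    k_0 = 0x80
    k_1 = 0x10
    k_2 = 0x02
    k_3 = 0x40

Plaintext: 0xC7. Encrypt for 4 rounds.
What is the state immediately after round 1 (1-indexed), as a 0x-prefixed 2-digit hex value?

s_0 = plaintext = 0xC7
s_1 = Round(s_0, k_0) = 0x35
s_2 = Round(s_1, k_1) = 0x84
s_3 = Round(s_2, k_2) = 0xE1
s_4 = Round(s_3, k_3) = 0xF0

0x35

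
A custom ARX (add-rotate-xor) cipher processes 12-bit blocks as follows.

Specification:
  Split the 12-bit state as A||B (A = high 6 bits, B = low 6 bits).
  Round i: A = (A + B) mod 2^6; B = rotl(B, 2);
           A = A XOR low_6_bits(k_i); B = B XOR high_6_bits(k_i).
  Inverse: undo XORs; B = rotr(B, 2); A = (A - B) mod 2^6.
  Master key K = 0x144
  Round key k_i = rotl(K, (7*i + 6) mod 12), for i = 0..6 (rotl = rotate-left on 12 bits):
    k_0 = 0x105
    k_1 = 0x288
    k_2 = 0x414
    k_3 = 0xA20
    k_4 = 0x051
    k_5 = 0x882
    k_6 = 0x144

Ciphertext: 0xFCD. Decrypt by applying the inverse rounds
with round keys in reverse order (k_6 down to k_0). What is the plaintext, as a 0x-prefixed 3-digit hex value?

s_0 = ciphertext = 0xFCD
s_1 = InvRound(s_0, k_6) = 0xE42
s_2 = InvRound(s_1, k_5) = 0xCC8
s_3 = InvRound(s_2, k_4) = 0x412
s_4 = InvRound(s_3, k_3) = 0x0AE
s_5 = InvRound(s_4, k_2) = 0x9EF
s_6 = InvRound(s_5, k_1) = 0x599
s_7 = InvRound(s_6, k_0) = 0xF17

0xF17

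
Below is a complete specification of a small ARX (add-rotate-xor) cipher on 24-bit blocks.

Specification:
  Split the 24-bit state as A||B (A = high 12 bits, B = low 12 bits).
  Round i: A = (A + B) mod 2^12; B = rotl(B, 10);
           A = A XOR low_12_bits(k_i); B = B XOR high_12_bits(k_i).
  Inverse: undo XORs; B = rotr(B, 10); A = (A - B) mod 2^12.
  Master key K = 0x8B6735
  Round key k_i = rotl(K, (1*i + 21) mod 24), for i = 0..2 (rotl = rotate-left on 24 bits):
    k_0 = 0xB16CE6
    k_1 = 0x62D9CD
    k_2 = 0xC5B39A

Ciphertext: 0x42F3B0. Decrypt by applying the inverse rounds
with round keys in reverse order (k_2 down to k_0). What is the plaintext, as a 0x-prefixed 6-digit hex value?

s_0 = ciphertext = 0x42F3B0
s_1 = InvRound(s_0, k_2) = 0x806FAF
s_2 = InvRound(s_1, k_1) = 0xBC160A
s_3 = InvRound(s_2, k_0) = 0x2B4473

0x2B4473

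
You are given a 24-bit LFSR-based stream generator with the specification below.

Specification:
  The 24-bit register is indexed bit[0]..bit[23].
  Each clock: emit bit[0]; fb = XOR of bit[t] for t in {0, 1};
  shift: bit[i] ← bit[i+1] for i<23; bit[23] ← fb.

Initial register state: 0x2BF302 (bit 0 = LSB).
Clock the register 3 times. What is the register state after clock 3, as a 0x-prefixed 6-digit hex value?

0x657E60

reg_0 = 0x2BF302
clock 1: out=0, reg = 0x95F981
clock 2: out=1, reg = 0xCAFCC0
clock 3: out=0, reg = 0x657E60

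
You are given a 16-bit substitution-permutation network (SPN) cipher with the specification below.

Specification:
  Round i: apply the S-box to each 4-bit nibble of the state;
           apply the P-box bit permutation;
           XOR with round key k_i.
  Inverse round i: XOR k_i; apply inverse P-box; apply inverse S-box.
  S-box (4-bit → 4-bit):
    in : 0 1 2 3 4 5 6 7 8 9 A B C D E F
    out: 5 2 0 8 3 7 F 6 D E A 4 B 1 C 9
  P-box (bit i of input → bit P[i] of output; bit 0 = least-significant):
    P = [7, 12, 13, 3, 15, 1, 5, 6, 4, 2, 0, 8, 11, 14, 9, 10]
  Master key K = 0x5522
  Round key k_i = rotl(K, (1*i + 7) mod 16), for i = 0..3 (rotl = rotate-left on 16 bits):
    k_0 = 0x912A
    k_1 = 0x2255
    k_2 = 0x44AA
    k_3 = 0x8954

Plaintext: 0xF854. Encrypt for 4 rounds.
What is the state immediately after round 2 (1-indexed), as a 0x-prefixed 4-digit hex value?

0x192B

s_0 = plaintext = 0xF854
s_1 = Round(s_0, k_0) = 0x0C99
s_2 = Round(s_1, k_1) = 0x192B
s_3 = Round(s_2, k_2) = 0x25AF
s_4 = Round(s_3, k_3) = 0x898B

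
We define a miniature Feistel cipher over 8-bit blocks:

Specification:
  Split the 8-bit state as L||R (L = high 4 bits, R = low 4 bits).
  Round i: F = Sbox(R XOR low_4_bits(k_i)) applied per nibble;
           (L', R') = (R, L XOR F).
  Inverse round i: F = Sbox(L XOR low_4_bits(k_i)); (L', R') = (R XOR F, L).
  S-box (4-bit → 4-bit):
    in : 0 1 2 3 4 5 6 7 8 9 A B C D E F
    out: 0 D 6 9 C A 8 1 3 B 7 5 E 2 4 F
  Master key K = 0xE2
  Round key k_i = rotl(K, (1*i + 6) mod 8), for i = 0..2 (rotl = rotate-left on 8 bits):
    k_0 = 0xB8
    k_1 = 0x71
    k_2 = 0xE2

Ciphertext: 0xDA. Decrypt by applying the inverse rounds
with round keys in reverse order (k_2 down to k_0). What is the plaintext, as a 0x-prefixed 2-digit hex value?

0xE1

s_0 = ciphertext = 0xDA
s_1 = InvRound(s_0, k_2) = 0x5D
s_2 = InvRound(s_1, k_1) = 0x15
s_3 = InvRound(s_2, k_0) = 0xE1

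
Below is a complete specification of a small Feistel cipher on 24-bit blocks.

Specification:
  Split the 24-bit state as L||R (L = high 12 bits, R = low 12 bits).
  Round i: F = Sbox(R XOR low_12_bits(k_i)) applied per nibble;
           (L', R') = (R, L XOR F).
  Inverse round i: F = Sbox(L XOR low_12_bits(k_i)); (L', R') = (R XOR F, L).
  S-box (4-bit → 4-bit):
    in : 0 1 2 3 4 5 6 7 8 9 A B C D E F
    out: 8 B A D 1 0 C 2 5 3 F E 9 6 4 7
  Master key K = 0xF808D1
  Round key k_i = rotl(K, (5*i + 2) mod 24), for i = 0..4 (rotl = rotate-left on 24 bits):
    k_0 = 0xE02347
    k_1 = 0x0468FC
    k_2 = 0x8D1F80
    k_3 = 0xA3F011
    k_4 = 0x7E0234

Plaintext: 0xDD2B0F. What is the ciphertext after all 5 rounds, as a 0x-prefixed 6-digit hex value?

s_0 = plaintext = 0xDD2B0F
s_1 = Round(s_0, k_0) = 0xB0F8C7
s_2 = Round(s_1, k_1) = 0x8C73D1
s_3 = Round(s_2, k_2) = 0x3D11CC
s_4 = Round(s_3, k_3) = 0x1CC8B7
s_5 = Round(s_4, k_4) = 0x8B7E91

0x8B7E91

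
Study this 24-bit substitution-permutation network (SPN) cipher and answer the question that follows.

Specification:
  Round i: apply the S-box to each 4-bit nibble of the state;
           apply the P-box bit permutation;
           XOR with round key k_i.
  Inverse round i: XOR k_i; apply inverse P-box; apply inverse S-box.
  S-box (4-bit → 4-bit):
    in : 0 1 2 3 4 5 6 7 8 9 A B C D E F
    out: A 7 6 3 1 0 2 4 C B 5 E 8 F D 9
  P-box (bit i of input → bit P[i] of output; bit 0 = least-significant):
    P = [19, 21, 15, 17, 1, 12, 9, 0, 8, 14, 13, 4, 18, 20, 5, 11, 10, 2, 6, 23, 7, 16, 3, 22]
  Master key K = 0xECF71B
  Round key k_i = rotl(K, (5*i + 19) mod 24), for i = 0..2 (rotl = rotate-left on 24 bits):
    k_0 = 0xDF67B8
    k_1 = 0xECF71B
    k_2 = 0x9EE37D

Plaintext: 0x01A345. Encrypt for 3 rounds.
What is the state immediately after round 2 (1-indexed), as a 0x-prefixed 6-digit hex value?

0xB701F8

s_0 = plaintext = 0x01A345
s_1 = Round(s_0, k_0) = 0x9A22DE
s_2 = Round(s_1, k_1) = 0xB701F8
s_3 = Round(s_2, k_2) = 0xCD0A36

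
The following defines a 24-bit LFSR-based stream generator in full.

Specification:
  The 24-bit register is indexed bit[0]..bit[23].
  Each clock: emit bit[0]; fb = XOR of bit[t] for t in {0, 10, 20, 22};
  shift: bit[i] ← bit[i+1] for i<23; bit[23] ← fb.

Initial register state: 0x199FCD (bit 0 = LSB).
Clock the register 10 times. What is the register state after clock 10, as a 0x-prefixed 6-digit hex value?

reg_0 = 0x199FCD
clock 1: out=1, reg = 0x8CCFE6
clock 2: out=0, reg = 0xC667F3
clock 3: out=1, reg = 0xE333F9
clock 4: out=1, reg = 0x7199FC
clock 5: out=0, reg = 0x38CCFE
clock 6: out=0, reg = 0x1C667F
clock 7: out=1, reg = 0x8E333F
clock 8: out=1, reg = 0xC7199F
clock 9: out=1, reg = 0x638CCF
clock 10: out=1, reg = 0xB1C667

0xB1C667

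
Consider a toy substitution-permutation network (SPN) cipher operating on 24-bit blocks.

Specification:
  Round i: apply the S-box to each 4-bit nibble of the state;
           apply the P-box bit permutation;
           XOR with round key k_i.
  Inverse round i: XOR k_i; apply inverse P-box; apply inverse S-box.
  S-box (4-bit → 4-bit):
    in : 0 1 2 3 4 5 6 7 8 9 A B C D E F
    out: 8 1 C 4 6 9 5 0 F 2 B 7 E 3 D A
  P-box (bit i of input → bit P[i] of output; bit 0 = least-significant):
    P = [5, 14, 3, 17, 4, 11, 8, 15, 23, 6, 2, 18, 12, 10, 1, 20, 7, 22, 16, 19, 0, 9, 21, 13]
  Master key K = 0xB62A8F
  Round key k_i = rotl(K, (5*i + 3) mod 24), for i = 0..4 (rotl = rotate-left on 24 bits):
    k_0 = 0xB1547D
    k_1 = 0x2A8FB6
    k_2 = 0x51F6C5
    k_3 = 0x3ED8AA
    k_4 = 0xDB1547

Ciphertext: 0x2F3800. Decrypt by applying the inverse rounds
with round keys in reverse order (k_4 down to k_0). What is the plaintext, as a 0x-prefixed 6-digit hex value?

s_0 = ciphertext = 0x2F3800
s_1 = InvRound(s_0, k_4) = 0xE9C847
s_2 = InvRound(s_1, k_3) = 0x1B587E
s_3 = InvRound(s_2, k_2) = 0xAA47AE
s_4 = InvRound(s_3, k_1) = 0x7771A4
s_5 = InvRound(s_4, k_0) = 0x5D9A62

0x5D9A62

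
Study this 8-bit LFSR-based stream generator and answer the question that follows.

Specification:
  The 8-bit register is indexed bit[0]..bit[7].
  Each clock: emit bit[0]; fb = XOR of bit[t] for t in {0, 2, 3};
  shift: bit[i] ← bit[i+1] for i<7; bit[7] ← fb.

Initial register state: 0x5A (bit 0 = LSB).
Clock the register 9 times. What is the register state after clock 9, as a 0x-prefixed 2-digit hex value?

reg_0 = 0x5A
clock 1: out=0, reg = 0xAD
clock 2: out=1, reg = 0xD6
clock 3: out=0, reg = 0xEB
clock 4: out=1, reg = 0x75
clock 5: out=1, reg = 0x3A
clock 6: out=0, reg = 0x9D
clock 7: out=1, reg = 0xCE
clock 8: out=0, reg = 0x67
clock 9: out=1, reg = 0x33

0x33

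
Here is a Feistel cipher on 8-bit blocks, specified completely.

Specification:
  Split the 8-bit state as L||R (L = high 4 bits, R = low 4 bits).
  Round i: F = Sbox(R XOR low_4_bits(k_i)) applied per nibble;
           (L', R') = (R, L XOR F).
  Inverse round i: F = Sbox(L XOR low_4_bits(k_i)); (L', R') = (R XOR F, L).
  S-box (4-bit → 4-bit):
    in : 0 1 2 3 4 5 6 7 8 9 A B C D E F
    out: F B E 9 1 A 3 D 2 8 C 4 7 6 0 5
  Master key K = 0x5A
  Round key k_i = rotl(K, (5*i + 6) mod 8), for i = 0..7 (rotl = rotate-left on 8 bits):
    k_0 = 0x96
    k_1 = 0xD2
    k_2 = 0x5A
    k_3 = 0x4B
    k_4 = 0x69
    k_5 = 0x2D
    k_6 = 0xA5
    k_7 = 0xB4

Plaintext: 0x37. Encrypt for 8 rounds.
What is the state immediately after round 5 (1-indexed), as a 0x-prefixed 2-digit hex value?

0x9C

s_0 = plaintext = 0x37
s_1 = Round(s_0, k_0) = 0x78
s_2 = Round(s_1, k_1) = 0x8B
s_3 = Round(s_2, k_2) = 0xB3
s_4 = Round(s_3, k_3) = 0x39
s_5 = Round(s_4, k_4) = 0x9C
s_6 = Round(s_5, k_5) = 0xC2
s_7 = Round(s_6, k_6) = 0x21
s_8 = Round(s_7, k_7) = 0x18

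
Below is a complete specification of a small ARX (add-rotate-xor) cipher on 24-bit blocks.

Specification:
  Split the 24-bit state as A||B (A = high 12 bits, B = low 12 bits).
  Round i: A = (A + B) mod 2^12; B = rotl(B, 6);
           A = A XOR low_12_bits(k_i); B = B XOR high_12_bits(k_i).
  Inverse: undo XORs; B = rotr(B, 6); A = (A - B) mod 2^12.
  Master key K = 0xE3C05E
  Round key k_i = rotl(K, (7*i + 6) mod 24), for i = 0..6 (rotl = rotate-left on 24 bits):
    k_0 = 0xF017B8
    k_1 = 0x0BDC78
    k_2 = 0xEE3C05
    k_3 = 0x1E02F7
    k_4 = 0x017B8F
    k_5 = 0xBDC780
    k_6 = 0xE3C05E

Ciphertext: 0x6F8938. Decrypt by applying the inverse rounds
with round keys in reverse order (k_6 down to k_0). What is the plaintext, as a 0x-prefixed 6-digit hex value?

s_0 = ciphertext = 0x6F8938
s_1 = InvRound(s_0, k_6) = 0x58A11C
s_2 = InvRound(s_1, k_5) = 0x1DF02B
s_3 = InvRound(s_2, k_4) = 0xB50F00
s_4 = InvRound(s_3, k_3) = 0x16C83B
s_5 = InvRound(s_4, k_2) = 0x74E61B
s_6 = InvRound(s_5, k_1) = 0x19C99A
s_7 = InvRound(s_6, k_0) = 0xF4A6DA

0xF4A6DA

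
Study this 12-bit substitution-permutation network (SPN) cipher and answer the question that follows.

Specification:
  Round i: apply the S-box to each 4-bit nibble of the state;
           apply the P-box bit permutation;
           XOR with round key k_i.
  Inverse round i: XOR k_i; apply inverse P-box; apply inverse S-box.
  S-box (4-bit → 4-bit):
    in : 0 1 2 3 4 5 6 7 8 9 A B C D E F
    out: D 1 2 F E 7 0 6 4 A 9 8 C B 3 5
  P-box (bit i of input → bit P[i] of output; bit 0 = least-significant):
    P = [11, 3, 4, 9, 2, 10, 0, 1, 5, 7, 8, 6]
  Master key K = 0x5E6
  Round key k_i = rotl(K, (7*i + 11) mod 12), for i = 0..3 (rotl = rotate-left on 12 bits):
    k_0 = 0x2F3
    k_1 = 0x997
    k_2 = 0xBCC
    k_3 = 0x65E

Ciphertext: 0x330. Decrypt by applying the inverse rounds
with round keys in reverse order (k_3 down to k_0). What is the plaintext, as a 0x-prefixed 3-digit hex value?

0x34E

s_0 = ciphertext = 0x330
s_1 = InvRound(s_0, k_3) = 0x0D2
s_2 = InvRound(s_1, k_2) = 0x8A3
s_3 = InvRound(s_2, k_1) = 0xF18
s_4 = InvRound(s_3, k_0) = 0x34E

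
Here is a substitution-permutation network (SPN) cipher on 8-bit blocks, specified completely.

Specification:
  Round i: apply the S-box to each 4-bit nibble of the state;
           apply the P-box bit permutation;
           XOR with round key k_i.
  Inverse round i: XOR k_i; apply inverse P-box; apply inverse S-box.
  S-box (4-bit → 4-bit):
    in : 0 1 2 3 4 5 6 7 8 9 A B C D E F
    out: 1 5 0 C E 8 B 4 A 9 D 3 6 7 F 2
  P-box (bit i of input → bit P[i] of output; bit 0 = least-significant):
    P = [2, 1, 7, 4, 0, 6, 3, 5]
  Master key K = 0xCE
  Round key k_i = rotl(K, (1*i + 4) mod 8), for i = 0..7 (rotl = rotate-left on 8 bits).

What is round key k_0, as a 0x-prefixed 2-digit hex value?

0xEC

K = 0xCE
k_0 = rotl(K, (1*0+4) mod 8) = rotl(K, 4) = 0xEC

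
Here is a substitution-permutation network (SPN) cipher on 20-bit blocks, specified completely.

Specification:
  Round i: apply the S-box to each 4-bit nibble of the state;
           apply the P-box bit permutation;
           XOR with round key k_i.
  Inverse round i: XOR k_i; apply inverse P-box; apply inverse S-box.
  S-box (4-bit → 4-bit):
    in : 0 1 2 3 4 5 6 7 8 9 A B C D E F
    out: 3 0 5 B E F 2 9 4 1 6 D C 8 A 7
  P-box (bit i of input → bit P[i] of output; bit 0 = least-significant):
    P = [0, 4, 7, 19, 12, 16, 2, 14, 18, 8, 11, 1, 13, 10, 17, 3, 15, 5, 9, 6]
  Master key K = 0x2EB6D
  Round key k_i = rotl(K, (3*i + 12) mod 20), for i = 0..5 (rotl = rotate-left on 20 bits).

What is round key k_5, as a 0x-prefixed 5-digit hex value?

K = 0x2EB6D
k_0 = rotl(K, (3*0+12) mod 20) = rotl(K, 12) = 0x6D2EB
k_1 = rotl(K, (3*1+12) mod 20) = rotl(K, 15) = 0x6975B
k_2 = rotl(K, (3*2+12) mod 20) = rotl(K, 18) = 0x4BADB
k_3 = rotl(K, (3*3+12) mod 20) = rotl(K, 1) = 0x5D6DA
k_4 = rotl(K, (3*4+12) mod 20) = rotl(K, 4) = 0xEB6D2
k_5 = rotl(K, (3*5+12) mod 20) = rotl(K, 7) = 0x5B697

0x5B697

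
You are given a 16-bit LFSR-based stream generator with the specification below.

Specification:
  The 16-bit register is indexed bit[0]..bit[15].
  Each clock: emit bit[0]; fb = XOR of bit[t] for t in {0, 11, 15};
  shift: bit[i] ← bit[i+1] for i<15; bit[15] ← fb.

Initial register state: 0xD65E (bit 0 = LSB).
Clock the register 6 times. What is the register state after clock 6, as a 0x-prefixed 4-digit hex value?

0x8F59

reg_0 = 0xD65E
clock 1: out=0, reg = 0xEB2F
clock 2: out=1, reg = 0xF597
clock 3: out=1, reg = 0x7ACB
clock 4: out=1, reg = 0x3D65
clock 5: out=1, reg = 0x1EB2
clock 6: out=0, reg = 0x8F59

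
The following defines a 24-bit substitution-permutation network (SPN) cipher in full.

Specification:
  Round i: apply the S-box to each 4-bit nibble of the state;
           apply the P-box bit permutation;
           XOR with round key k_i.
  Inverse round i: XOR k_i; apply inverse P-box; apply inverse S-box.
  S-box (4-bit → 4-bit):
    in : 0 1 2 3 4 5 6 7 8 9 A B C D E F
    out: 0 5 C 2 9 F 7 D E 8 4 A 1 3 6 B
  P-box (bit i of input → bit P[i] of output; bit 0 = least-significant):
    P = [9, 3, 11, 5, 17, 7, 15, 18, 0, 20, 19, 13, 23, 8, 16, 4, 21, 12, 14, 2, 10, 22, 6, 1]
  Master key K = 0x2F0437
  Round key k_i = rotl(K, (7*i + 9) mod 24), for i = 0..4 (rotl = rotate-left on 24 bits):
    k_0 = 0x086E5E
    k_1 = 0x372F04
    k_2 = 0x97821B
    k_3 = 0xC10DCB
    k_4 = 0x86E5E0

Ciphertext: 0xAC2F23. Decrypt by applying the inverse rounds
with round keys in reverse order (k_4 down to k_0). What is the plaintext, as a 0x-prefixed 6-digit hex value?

0x4905A6

s_0 = ciphertext = 0xAC2F23
s_1 = InvRound(s_0, k_4) = 0x210161
s_2 = InvRound(s_1, k_3) = 0xFCC038
s_3 = InvRound(s_2, k_2) = 0xB1A1C4
s_4 = InvRound(s_3, k_1) = 0x10C051
s_5 = InvRound(s_4, k_0) = 0x4905A6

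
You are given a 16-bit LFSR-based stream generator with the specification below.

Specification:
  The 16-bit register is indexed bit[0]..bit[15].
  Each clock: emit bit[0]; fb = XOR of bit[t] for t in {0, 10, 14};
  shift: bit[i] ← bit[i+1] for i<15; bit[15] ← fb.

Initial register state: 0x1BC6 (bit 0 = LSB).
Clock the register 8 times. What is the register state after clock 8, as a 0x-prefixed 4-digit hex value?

0xC01B

reg_0 = 0x1BC6
clock 1: out=0, reg = 0x0DE3
clock 2: out=1, reg = 0x06F1
clock 3: out=1, reg = 0x0378
clock 4: out=0, reg = 0x01BC
clock 5: out=0, reg = 0x00DE
clock 6: out=0, reg = 0x006F
clock 7: out=1, reg = 0x8037
clock 8: out=1, reg = 0xC01B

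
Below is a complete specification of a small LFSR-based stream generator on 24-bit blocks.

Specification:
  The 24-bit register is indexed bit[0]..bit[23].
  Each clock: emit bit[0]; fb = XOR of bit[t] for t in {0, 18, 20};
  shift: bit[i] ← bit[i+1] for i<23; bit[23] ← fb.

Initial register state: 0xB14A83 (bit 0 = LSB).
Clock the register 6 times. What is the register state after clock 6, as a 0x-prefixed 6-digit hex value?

reg_0 = 0xB14A83
clock 1: out=1, reg = 0x58A541
clock 2: out=1, reg = 0x2C52A0
clock 3: out=0, reg = 0x962950
clock 4: out=0, reg = 0x4B14A8
clock 5: out=0, reg = 0x258A54
clock 6: out=0, reg = 0x92C52A

0x92C52A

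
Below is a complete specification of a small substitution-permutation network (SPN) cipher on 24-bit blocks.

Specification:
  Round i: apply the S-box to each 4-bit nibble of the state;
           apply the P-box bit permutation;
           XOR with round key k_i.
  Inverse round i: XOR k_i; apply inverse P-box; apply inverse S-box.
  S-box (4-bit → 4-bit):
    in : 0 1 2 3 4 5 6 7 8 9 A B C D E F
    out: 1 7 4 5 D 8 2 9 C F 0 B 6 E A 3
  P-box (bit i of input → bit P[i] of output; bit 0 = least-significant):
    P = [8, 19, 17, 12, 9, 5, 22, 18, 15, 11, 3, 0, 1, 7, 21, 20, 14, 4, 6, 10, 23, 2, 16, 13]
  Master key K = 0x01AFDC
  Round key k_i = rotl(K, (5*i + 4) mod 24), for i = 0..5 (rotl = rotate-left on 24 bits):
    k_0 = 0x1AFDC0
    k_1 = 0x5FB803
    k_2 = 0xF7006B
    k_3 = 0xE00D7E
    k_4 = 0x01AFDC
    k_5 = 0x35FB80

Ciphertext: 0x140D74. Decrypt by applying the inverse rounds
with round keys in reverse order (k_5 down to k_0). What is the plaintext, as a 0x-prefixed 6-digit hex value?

s_0 = ciphertext = 0x140D74
s_1 = InvRound(s_0, k_5) = 0xD9C0F5
s_2 = InvRound(s_1, k_4) = 0x775D1F
s_3 = InvRound(s_2, k_3) = 0x3355E8
s_4 = InvRound(s_3, k_2) = 0x07F587
s_5 = InvRound(s_4, k_1) = 0x67E62F
s_6 = InvRound(s_5, k_0) = 0xC29D9B

0xC29D9B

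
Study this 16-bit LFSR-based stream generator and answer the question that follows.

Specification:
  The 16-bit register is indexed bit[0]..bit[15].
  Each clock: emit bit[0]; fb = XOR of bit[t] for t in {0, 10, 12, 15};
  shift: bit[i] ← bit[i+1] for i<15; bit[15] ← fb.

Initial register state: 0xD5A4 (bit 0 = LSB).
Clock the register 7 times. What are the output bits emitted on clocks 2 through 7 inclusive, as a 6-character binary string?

reg_0 = 0xD5A4
clock 1: out=0, reg = 0xEAD2
clock 2: out=0, reg = 0xF569
clock 3: out=1, reg = 0x7AB4
clock 4: out=0, reg = 0xBD5A
clock 5: out=0, reg = 0xDEAD
clock 6: out=1, reg = 0x6F56
clock 7: out=0, reg = 0xB7AB

010010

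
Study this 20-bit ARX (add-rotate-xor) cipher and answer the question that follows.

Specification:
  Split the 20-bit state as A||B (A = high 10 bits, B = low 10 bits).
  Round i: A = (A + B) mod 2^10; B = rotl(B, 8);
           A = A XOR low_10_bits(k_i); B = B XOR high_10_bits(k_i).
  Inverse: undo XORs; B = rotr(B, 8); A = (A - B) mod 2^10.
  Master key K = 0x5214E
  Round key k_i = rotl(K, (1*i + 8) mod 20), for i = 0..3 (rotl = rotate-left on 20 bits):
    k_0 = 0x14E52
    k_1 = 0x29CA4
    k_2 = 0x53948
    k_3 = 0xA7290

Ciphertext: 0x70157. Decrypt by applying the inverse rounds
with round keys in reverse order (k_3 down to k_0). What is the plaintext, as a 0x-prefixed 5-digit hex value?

0x4E358

s_0 = ciphertext = 0x70157
s_1 = InvRound(s_0, k_3) = 0x0872F
s_2 = InvRound(s_1, k_2) = 0xF8D86
s_3 = InvRound(s_2, k_1) = 0xB0885
s_4 = InvRound(s_3, k_0) = 0x4E358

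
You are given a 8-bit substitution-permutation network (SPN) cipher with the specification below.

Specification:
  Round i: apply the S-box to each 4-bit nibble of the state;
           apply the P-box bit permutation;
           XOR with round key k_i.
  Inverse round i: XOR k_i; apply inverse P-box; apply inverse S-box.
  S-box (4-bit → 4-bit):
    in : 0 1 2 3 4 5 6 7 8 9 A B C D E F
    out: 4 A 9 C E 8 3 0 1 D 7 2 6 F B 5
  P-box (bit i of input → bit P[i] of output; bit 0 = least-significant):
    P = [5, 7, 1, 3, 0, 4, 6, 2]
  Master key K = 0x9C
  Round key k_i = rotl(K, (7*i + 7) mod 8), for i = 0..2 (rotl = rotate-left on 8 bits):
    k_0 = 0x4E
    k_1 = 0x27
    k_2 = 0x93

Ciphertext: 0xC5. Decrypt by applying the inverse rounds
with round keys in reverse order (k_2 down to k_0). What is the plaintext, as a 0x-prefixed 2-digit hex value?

0xAB

s_0 = ciphertext = 0xC5
s_1 = InvRound(s_0, k_2) = 0x40
s_2 = InvRound(s_1, k_1) = 0x9F
s_3 = InvRound(s_2, k_0) = 0xAB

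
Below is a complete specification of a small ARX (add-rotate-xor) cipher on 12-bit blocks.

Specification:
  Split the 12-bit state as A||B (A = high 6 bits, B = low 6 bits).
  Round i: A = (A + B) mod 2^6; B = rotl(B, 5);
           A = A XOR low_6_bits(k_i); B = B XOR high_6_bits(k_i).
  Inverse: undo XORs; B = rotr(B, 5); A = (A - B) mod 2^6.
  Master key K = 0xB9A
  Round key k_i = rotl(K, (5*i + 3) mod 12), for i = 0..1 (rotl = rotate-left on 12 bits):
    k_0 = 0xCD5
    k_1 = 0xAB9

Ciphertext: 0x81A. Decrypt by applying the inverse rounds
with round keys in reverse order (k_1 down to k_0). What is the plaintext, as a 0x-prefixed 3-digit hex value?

s_0 = ciphertext = 0x81A
s_1 = InvRound(s_0, k_1) = 0xE21
s_2 = InvRound(s_1, k_0) = 0x264

0x264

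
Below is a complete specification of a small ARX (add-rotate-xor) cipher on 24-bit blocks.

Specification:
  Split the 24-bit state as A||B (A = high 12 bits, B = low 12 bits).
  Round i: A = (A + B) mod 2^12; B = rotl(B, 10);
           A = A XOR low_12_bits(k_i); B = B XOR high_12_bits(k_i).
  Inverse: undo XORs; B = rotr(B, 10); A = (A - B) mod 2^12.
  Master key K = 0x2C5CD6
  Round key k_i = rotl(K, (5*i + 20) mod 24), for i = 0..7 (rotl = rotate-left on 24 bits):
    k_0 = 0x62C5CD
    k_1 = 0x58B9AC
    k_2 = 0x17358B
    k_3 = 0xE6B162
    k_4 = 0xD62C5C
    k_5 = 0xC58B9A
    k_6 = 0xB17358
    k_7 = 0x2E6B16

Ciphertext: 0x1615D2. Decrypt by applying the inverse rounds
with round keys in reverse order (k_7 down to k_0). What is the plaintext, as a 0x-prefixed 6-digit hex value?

s_0 = ciphertext = 0x1615D2
s_1 = InvRound(s_0, k_7) = 0xDA6CD1
s_2 = InvRound(s_1, k_6) = 0xFE5F19
s_3 = InvRound(s_2, k_5) = 0x77BD04
s_4 = InvRound(s_3, k_4) = 0x98F198
s_5 = InvRound(s_4, k_3) = 0x91EFCF
s_6 = InvRound(s_5, k_2) = 0x1A2AF3
s_7 = InvRound(s_6, k_1) = 0xA2BDE3
s_8 = InvRound(s_7, k_0) = 0x0A8F3E

0x0A8F3E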